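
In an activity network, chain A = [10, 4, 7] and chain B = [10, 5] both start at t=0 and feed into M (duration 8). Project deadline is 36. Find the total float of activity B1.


Forward pass: ES(B1) = sum of predecessors on chain B = 0
EF = ES + duration = 0 + 10 = 10
Backward pass: LF(M) = deadline = 36; LS(M) = 36 - 8 = 28
LF(B1) = LS(M) - sum(successors on chain B) = 28 - 5 = 23
LS = LF - duration = 23 - 10 = 13
Total float = LS - ES = 13 - 0 = 13

13


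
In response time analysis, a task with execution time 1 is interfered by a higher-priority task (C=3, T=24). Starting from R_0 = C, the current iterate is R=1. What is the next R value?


R_next = C + ceil(R_prev / T_hp) * C_hp
ceil(1 / 24) = ceil(0.0417) = 1
Interference = 1 * 3 = 3
R_next = 1 + 3 = 4

4


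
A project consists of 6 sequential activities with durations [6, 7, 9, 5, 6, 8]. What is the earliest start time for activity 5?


Activity 5 starts after activities 1 through 4 complete.
Predecessor durations: [6, 7, 9, 5]
ES = 6 + 7 + 9 + 5 = 27

27


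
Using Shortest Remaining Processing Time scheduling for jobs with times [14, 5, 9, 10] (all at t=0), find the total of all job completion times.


Since all jobs arrive at t=0, SRPT equals SPT ordering.
SPT order: [5, 9, 10, 14]
Completion times:
  Job 1: p=5, C=5
  Job 2: p=9, C=14
  Job 3: p=10, C=24
  Job 4: p=14, C=38
Total completion time = 5 + 14 + 24 + 38 = 81

81


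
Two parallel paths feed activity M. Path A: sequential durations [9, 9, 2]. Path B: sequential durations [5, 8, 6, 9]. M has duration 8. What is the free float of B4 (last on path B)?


ES(B4) = sum of predecessors on chain B = 19
EF(B4) = ES + duration = 19 + 9 = 28
Successor of B4 is M. ES(M) = max(sum(A), sum(B)) = max(20, 28) = 28
Free float = ES(successor) - EF(current) = 28 - 28 = 0

0


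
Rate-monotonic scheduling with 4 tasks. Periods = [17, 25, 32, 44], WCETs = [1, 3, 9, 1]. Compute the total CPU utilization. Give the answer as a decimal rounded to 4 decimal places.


Compute individual utilizations (exact fractions):
  Task 1: C/T = 1/17 (approx. 0.0588)
  Task 2: C/T = 3/25 (approx. 0.12)
  Task 3: C/T = 9/32 (approx. 0.2813)
  Task 4: C/T = 1/44 (approx. 0.0227)
Total utilization U = 1/17 + 3/25 + 9/32 + 1/44 = 72227/149600
Rounded to 4 decimal places: U = 0.4828
RM (Liu & Layland) bound for 4 tasks = 0.756828; compare with U = 72227/149600 (approx. 0.482801)
U <= bound, so schedulable by RM sufficient condition.

0.4828


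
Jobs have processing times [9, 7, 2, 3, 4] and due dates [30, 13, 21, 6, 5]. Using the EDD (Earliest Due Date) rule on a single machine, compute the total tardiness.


Sort by due date (EDD order): [(4, 5), (3, 6), (7, 13), (2, 21), (9, 30)]
Compute completion times and tardiness:
  Job 1: p=4, d=5, C=4, tardiness=max(0,4-5)=0
  Job 2: p=3, d=6, C=7, tardiness=max(0,7-6)=1
  Job 3: p=7, d=13, C=14, tardiness=max(0,14-13)=1
  Job 4: p=2, d=21, C=16, tardiness=max(0,16-21)=0
  Job 5: p=9, d=30, C=25, tardiness=max(0,25-30)=0
Total tardiness = 2

2


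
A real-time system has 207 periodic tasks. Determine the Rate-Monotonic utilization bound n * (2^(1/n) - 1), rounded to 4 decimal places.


Compute 2^(1/207) = 1.0033541497
Subtract 1: 1.0033541497 - 1 = 0.0033541497
Multiply by n: 207 * 0.0033541497 = 0.6943089879
Round to 4 dp: 0.6943

0.6943


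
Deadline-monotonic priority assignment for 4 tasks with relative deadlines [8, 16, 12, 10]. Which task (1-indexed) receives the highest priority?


Sort tasks by relative deadline (ascending):
  Task 1: deadline = 8
  Task 4: deadline = 10
  Task 3: deadline = 12
  Task 2: deadline = 16
Priority order (highest first): [1, 4, 3, 2]
Highest priority task = 1

1


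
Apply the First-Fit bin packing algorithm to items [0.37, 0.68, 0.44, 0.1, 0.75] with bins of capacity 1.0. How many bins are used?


Place items sequentially using First-Fit:
  Item 0.37 -> new Bin 1
  Item 0.68 -> new Bin 2
  Item 0.44 -> Bin 1 (now 0.81)
  Item 0.1 -> Bin 1 (now 0.91)
  Item 0.75 -> new Bin 3
Total bins used = 3

3


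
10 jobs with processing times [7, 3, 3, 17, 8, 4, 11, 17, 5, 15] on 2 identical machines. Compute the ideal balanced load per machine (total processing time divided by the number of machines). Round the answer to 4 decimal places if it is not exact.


Total processing time = 7 + 3 + 3 + 17 + 8 + 4 + 11 + 17 + 5 + 15 = 90
Number of machines = 2
Ideal balanced load = 90 / 2 = 45.0

45.0


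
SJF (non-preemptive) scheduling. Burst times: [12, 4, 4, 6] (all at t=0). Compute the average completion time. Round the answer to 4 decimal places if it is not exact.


SJF order (ascending): [4, 4, 6, 12]
Completion times:
  Job 1: burst=4, C=4
  Job 2: burst=4, C=8
  Job 3: burst=6, C=14
  Job 4: burst=12, C=26
Average completion = 52/4 = 13.0

13.0


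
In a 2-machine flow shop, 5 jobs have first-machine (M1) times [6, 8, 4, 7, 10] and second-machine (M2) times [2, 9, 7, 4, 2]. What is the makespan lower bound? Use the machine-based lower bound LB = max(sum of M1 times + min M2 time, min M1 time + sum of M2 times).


LB1 = sum(M1 times) + min(M2 times) = 35 + 2 = 37
LB2 = min(M1 times) + sum(M2 times) = 4 + 24 = 28
Lower bound = max(LB1, LB2) = max(37, 28) = 37

37


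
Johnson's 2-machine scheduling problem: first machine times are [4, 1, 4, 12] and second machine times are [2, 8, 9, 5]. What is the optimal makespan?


Apply Johnson's rule:
  Group 1 (a <= b): [(2, 1, 8), (3, 4, 9)]
  Group 2 (a > b): [(4, 12, 5), (1, 4, 2)]
Optimal job order: [2, 3, 4, 1]
Schedule:
  Job 2: M1 done at 1, M2 done at 9
  Job 3: M1 done at 5, M2 done at 18
  Job 4: M1 done at 17, M2 done at 23
  Job 1: M1 done at 21, M2 done at 25
Makespan = 25

25


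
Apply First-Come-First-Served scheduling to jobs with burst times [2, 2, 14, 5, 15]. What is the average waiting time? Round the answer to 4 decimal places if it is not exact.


FCFS order (as given): [2, 2, 14, 5, 15]
Waiting times:
  Job 1: wait = 0
  Job 2: wait = 2
  Job 3: wait = 4
  Job 4: wait = 18
  Job 5: wait = 23
Sum of waiting times = 47
Average waiting time = 47/5 = 9.4

9.4


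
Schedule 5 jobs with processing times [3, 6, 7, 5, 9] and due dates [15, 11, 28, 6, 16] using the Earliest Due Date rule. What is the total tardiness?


Sort by due date (EDD order): [(5, 6), (6, 11), (3, 15), (9, 16), (7, 28)]
Compute completion times and tardiness:
  Job 1: p=5, d=6, C=5, tardiness=max(0,5-6)=0
  Job 2: p=6, d=11, C=11, tardiness=max(0,11-11)=0
  Job 3: p=3, d=15, C=14, tardiness=max(0,14-15)=0
  Job 4: p=9, d=16, C=23, tardiness=max(0,23-16)=7
  Job 5: p=7, d=28, C=30, tardiness=max(0,30-28)=2
Total tardiness = 9

9


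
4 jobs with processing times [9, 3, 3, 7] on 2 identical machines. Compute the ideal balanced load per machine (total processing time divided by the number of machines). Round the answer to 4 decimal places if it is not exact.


Total processing time = 9 + 3 + 3 + 7 = 22
Number of machines = 2
Ideal balanced load = 22 / 2 = 11.0

11.0


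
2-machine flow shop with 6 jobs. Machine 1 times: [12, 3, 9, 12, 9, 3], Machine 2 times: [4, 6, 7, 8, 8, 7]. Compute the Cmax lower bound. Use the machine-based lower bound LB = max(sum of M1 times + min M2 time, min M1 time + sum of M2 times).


LB1 = sum(M1 times) + min(M2 times) = 48 + 4 = 52
LB2 = min(M1 times) + sum(M2 times) = 3 + 40 = 43
Lower bound = max(LB1, LB2) = max(52, 43) = 52

52


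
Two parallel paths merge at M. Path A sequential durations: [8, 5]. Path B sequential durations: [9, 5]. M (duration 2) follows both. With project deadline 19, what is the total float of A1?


Forward pass: ES(A1) = sum of predecessors on chain A = 0
EF = ES + duration = 0 + 8 = 8
Backward pass: LF(M) = deadline = 19; LS(M) = 19 - 2 = 17
LF(A1) = LS(M) - sum(successors on chain A) = 17 - 5 = 12
LS = LF - duration = 12 - 8 = 4
Total float = LS - ES = 4 - 0 = 4

4


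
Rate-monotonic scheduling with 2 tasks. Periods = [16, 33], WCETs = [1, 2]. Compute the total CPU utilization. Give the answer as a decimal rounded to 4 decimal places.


Compute individual utilizations (exact fractions):
  Task 1: C/T = 1/16 (approx. 0.0625)
  Task 2: C/T = 2/33 (approx. 0.0606)
Total utilization U = 1/16 + 2/33 = 65/528
Rounded to 4 decimal places: U = 0.1231
RM (Liu & Layland) bound for 2 tasks = 0.828427; compare with U = 65/528 (approx. 0.123106)
U <= bound, so schedulable by RM sufficient condition.

0.1231


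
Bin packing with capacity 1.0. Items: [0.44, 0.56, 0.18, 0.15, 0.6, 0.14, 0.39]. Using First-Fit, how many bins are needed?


Place items sequentially using First-Fit:
  Item 0.44 -> new Bin 1
  Item 0.56 -> Bin 1 (now 1.0)
  Item 0.18 -> new Bin 2
  Item 0.15 -> Bin 2 (now 0.33)
  Item 0.6 -> Bin 2 (now 0.93)
  Item 0.14 -> new Bin 3
  Item 0.39 -> Bin 3 (now 0.53)
Total bins used = 3

3


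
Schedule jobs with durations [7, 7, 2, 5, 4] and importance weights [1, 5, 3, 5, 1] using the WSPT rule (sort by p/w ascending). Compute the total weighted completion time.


Compute p/w ratios and sort ascending (WSPT): [(2, 3), (5, 5), (7, 5), (4, 1), (7, 1)]
Compute weighted completion times:
  Job (p=2,w=3): C=2, w*C=3*2=6
  Job (p=5,w=5): C=7, w*C=5*7=35
  Job (p=7,w=5): C=14, w*C=5*14=70
  Job (p=4,w=1): C=18, w*C=1*18=18
  Job (p=7,w=1): C=25, w*C=1*25=25
Total weighted completion time = 154

154


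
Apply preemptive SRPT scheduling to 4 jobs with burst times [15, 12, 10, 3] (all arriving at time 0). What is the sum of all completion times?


Since all jobs arrive at t=0, SRPT equals SPT ordering.
SPT order: [3, 10, 12, 15]
Completion times:
  Job 1: p=3, C=3
  Job 2: p=10, C=13
  Job 3: p=12, C=25
  Job 4: p=15, C=40
Total completion time = 3 + 13 + 25 + 40 = 81

81


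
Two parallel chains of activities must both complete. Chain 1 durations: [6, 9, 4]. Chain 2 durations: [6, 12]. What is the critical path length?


Path A total = 6 + 9 + 4 = 19
Path B total = 6 + 12 = 18
Critical path = longest path = max(19, 18) = 19

19


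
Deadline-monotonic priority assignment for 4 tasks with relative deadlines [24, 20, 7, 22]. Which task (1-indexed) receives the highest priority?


Sort tasks by relative deadline (ascending):
  Task 3: deadline = 7
  Task 2: deadline = 20
  Task 4: deadline = 22
  Task 1: deadline = 24
Priority order (highest first): [3, 2, 4, 1]
Highest priority task = 3

3


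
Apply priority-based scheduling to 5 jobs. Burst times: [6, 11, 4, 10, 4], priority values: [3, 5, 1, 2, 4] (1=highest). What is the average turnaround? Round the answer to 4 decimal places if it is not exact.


Sort by priority (ascending = highest first):
Order: [(1, 4), (2, 10), (3, 6), (4, 4), (5, 11)]
Completion times:
  Priority 1, burst=4, C=4
  Priority 2, burst=10, C=14
  Priority 3, burst=6, C=20
  Priority 4, burst=4, C=24
  Priority 5, burst=11, C=35
Average turnaround = 97/5 = 19.4

19.4


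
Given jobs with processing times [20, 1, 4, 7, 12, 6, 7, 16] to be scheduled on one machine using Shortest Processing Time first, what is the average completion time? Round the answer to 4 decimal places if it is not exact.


Sort jobs by processing time (SPT order): [1, 4, 6, 7, 7, 12, 16, 20]
Compute completion times sequentially:
  Job 1: processing = 1, completes at 1
  Job 2: processing = 4, completes at 5
  Job 3: processing = 6, completes at 11
  Job 4: processing = 7, completes at 18
  Job 5: processing = 7, completes at 25
  Job 6: processing = 12, completes at 37
  Job 7: processing = 16, completes at 53
  Job 8: processing = 20, completes at 73
Sum of completion times = 223
Average completion time = 223/8 = 27.875

27.875


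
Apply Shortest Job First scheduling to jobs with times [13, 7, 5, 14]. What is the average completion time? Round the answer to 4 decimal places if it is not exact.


SJF order (ascending): [5, 7, 13, 14]
Completion times:
  Job 1: burst=5, C=5
  Job 2: burst=7, C=12
  Job 3: burst=13, C=25
  Job 4: burst=14, C=39
Average completion = 81/4 = 20.25

20.25


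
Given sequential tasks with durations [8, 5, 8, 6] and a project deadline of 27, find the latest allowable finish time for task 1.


LF(activity 1) = deadline - sum of successor durations
Successors: activities 2 through 4 with durations [5, 8, 6]
Sum of successor durations = 19
LF = 27 - 19 = 8

8


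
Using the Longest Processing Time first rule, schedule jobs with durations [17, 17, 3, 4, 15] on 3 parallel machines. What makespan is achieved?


Sort jobs in decreasing order (LPT): [17, 17, 15, 4, 3]
Assign each job to the least loaded machine:
  Machine 1: jobs [17, 3], load = 20
  Machine 2: jobs [17], load = 17
  Machine 3: jobs [15, 4], load = 19
Makespan = max load = 20

20


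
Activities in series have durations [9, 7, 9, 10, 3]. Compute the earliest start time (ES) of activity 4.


Activity 4 starts after activities 1 through 3 complete.
Predecessor durations: [9, 7, 9]
ES = 9 + 7 + 9 = 25

25


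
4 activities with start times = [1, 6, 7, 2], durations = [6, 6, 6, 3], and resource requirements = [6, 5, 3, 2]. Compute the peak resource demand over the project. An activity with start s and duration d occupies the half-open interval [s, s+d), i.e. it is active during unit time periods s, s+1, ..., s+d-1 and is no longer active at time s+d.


Each activity i is active on [start_i, start_i + duration_i).
Compute total resource usage per time slot:
  t=0: active resources = [], total = 0
  t=1: active resources = [6], total = 6
  t=2: active resources = [6, 2], total = 8
  t=3: active resources = [6, 2], total = 8
  t=4: active resources = [6, 2], total = 8
  t=5: active resources = [6], total = 6
  t=6: active resources = [6, 5], total = 11
  t=7: active resources = [5, 3], total = 8
  t=8: active resources = [5, 3], total = 8
  t=9: active resources = [5, 3], total = 8
  t=10: active resources = [5, 3], total = 8
  t=11: active resources = [5, 3], total = 8
  t=12: active resources = [3], total = 3
Peak resource demand = 11

11


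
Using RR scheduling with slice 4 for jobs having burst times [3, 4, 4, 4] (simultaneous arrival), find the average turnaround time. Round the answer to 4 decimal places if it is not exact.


Time quantum = 4
Execution trace:
  J1 runs 3 units, time = 3
  J2 runs 4 units, time = 7
  J3 runs 4 units, time = 11
  J4 runs 4 units, time = 15
Finish times: [3, 7, 11, 15]
Average turnaround = 36/4 = 9.0

9.0


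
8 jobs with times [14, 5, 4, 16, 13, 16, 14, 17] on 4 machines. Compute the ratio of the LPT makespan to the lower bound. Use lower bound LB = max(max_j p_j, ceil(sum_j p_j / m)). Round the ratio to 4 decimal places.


LPT order: [17, 16, 16, 14, 14, 13, 5, 4]
Machine loads after assignment: [21, 29, 21, 28]
LPT makespan = 29
Lower bound = max(max_job, ceil(total/4)) = max(17, 25) = 25
Ratio = 29 / 25 = 1.16

1.16


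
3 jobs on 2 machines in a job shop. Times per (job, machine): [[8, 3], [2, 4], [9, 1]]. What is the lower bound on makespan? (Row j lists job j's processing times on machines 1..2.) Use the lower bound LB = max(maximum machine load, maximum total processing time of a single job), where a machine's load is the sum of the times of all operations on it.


Machine loads:
  Machine 1: 8 + 2 + 9 = 19
  Machine 2: 3 + 4 + 1 = 8
Max machine load = 19
Job totals:
  Job 1: 11
  Job 2: 6
  Job 3: 10
Max job total = 11
Lower bound = max(19, 11) = 19

19


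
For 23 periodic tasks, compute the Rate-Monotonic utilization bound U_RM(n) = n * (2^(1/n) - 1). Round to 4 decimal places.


Compute 2^(1/23) = 1.0305955448
Subtract 1: 1.0305955448 - 1 = 0.0305955448
Multiply by n: 23 * 0.0305955448 = 0.7036975304
Round to 4 dp: 0.7037

0.7037


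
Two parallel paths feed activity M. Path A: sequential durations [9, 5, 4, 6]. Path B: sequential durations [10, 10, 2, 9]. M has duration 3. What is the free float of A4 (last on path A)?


ES(A4) = sum of predecessors on chain A = 18
EF(A4) = ES + duration = 18 + 6 = 24
Successor of A4 is M. ES(M) = max(sum(A), sum(B)) = max(24, 31) = 31
Free float = ES(successor) - EF(current) = 31 - 24 = 7

7


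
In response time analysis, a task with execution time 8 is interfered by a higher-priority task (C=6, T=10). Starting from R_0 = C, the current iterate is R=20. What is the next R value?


R_next = C + ceil(R_prev / T_hp) * C_hp
ceil(20 / 10) = ceil(2.0) = 2
Interference = 2 * 6 = 12
R_next = 8 + 12 = 20
R_next = R_prev, so the iteration has converged (response time = 20).

20


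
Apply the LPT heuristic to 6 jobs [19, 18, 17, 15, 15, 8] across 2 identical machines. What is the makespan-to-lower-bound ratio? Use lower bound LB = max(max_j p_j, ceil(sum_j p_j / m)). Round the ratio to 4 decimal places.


LPT order: [19, 18, 17, 15, 15, 8]
Machine loads after assignment: [49, 43]
LPT makespan = 49
Lower bound = max(max_job, ceil(total/2)) = max(19, 46) = 46
Ratio = 49 / 46 = 1.0652

1.0652


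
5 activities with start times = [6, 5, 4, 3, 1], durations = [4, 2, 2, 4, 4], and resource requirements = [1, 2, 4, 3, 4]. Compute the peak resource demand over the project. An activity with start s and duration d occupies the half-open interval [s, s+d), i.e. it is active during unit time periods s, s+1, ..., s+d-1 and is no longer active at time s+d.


Each activity i is active on [start_i, start_i + duration_i).
Compute total resource usage per time slot:
  t=0: active resources = [], total = 0
  t=1: active resources = [4], total = 4
  t=2: active resources = [4], total = 4
  t=3: active resources = [3, 4], total = 7
  t=4: active resources = [4, 3, 4], total = 11
  t=5: active resources = [2, 4, 3], total = 9
  t=6: active resources = [1, 2, 3], total = 6
  t=7: active resources = [1], total = 1
  t=8: active resources = [1], total = 1
  t=9: active resources = [1], total = 1
Peak resource demand = 11

11


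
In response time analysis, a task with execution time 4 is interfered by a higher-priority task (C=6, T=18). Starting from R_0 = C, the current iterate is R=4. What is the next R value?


R_next = C + ceil(R_prev / T_hp) * C_hp
ceil(4 / 18) = ceil(0.2222) = 1
Interference = 1 * 6 = 6
R_next = 4 + 6 = 10

10


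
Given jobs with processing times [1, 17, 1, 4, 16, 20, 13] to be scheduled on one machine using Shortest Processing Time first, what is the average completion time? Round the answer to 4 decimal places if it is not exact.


Sort jobs by processing time (SPT order): [1, 1, 4, 13, 16, 17, 20]
Compute completion times sequentially:
  Job 1: processing = 1, completes at 1
  Job 2: processing = 1, completes at 2
  Job 3: processing = 4, completes at 6
  Job 4: processing = 13, completes at 19
  Job 5: processing = 16, completes at 35
  Job 6: processing = 17, completes at 52
  Job 7: processing = 20, completes at 72
Sum of completion times = 187
Average completion time = 187/7 = 26.7143

26.7143


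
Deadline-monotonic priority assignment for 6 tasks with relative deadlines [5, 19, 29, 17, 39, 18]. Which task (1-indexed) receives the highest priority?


Sort tasks by relative deadline (ascending):
  Task 1: deadline = 5
  Task 4: deadline = 17
  Task 6: deadline = 18
  Task 2: deadline = 19
  Task 3: deadline = 29
  Task 5: deadline = 39
Priority order (highest first): [1, 4, 6, 2, 3, 5]
Highest priority task = 1

1


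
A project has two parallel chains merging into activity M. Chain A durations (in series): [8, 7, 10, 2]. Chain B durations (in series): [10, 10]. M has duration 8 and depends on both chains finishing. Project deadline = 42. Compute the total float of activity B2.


Forward pass: ES(B2) = sum of predecessors on chain B = 10
EF = ES + duration = 10 + 10 = 20
Backward pass: LF(M) = deadline = 42; LS(M) = 42 - 8 = 34
LF(B2) = LS(M) - sum(successors on chain B) = 34 - 0 = 34
LS = LF - duration = 34 - 10 = 24
Total float = LS - ES = 24 - 10 = 14

14


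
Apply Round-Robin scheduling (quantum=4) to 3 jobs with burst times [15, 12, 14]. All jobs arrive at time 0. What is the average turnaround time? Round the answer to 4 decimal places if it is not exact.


Time quantum = 4
Execution trace:
  J1 runs 4 units, time = 4
  J2 runs 4 units, time = 8
  J3 runs 4 units, time = 12
  J1 runs 4 units, time = 16
  J2 runs 4 units, time = 20
  J3 runs 4 units, time = 24
  J1 runs 4 units, time = 28
  J2 runs 4 units, time = 32
  J3 runs 4 units, time = 36
  J1 runs 3 units, time = 39
  J3 runs 2 units, time = 41
Finish times: [39, 32, 41]
Average turnaround = 112/3 = 37.3333

37.3333


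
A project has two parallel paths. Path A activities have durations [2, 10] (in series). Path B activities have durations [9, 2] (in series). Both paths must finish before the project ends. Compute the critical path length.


Path A total = 2 + 10 = 12
Path B total = 9 + 2 = 11
Critical path = longest path = max(12, 11) = 12

12


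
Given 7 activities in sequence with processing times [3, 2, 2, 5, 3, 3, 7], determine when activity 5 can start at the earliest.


Activity 5 starts after activities 1 through 4 complete.
Predecessor durations: [3, 2, 2, 5]
ES = 3 + 2 + 2 + 5 = 12

12


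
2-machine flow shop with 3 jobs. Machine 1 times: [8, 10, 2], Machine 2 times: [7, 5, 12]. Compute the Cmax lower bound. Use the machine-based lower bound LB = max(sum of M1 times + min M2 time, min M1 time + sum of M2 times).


LB1 = sum(M1 times) + min(M2 times) = 20 + 5 = 25
LB2 = min(M1 times) + sum(M2 times) = 2 + 24 = 26
Lower bound = max(LB1, LB2) = max(25, 26) = 26

26


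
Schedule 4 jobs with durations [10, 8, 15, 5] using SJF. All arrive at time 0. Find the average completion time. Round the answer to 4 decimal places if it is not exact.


SJF order (ascending): [5, 8, 10, 15]
Completion times:
  Job 1: burst=5, C=5
  Job 2: burst=8, C=13
  Job 3: burst=10, C=23
  Job 4: burst=15, C=38
Average completion = 79/4 = 19.75

19.75


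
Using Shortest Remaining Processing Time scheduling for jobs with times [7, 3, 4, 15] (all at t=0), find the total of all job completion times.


Since all jobs arrive at t=0, SRPT equals SPT ordering.
SPT order: [3, 4, 7, 15]
Completion times:
  Job 1: p=3, C=3
  Job 2: p=4, C=7
  Job 3: p=7, C=14
  Job 4: p=15, C=29
Total completion time = 3 + 7 + 14 + 29 = 53

53


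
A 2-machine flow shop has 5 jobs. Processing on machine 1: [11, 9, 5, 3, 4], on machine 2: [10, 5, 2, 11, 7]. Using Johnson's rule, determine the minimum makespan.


Apply Johnson's rule:
  Group 1 (a <= b): [(4, 3, 11), (5, 4, 7)]
  Group 2 (a > b): [(1, 11, 10), (2, 9, 5), (3, 5, 2)]
Optimal job order: [4, 5, 1, 2, 3]
Schedule:
  Job 4: M1 done at 3, M2 done at 14
  Job 5: M1 done at 7, M2 done at 21
  Job 1: M1 done at 18, M2 done at 31
  Job 2: M1 done at 27, M2 done at 36
  Job 3: M1 done at 32, M2 done at 38
Makespan = 38

38


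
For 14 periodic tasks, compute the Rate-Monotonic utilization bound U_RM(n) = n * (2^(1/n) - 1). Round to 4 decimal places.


Compute 2^(1/14) = 1.0507566387
Subtract 1: 1.0507566387 - 1 = 0.0507566387
Multiply by n: 14 * 0.0507566387 = 0.7105929418
Round to 4 dp: 0.7106

0.7106


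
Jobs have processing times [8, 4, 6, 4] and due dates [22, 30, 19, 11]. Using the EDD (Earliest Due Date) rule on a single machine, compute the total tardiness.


Sort by due date (EDD order): [(4, 11), (6, 19), (8, 22), (4, 30)]
Compute completion times and tardiness:
  Job 1: p=4, d=11, C=4, tardiness=max(0,4-11)=0
  Job 2: p=6, d=19, C=10, tardiness=max(0,10-19)=0
  Job 3: p=8, d=22, C=18, tardiness=max(0,18-22)=0
  Job 4: p=4, d=30, C=22, tardiness=max(0,22-30)=0
Total tardiness = 0

0


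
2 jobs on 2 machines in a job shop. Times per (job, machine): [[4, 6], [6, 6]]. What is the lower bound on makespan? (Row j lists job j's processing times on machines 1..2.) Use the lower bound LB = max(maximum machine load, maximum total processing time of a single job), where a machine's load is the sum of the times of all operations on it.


Machine loads:
  Machine 1: 4 + 6 = 10
  Machine 2: 6 + 6 = 12
Max machine load = 12
Job totals:
  Job 1: 10
  Job 2: 12
Max job total = 12
Lower bound = max(12, 12) = 12

12


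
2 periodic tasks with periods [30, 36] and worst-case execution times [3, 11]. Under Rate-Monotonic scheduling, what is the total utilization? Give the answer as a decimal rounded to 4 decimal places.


Compute individual utilizations (exact fractions):
  Task 1: C/T = 3/30 = 1/10 (approx. 0.1)
  Task 2: C/T = 11/36 (approx. 0.3056)
Total utilization U = 1/10 + 11/36 = 73/180
Rounded to 4 decimal places: U = 0.4056
RM (Liu & Layland) bound for 2 tasks = 0.828427; compare with U = 73/180 (approx. 0.405556)
U <= bound, so schedulable by RM sufficient condition.

0.4056


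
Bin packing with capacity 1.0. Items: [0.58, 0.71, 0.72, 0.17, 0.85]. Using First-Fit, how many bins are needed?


Place items sequentially using First-Fit:
  Item 0.58 -> new Bin 1
  Item 0.71 -> new Bin 2
  Item 0.72 -> new Bin 3
  Item 0.17 -> Bin 1 (now 0.75)
  Item 0.85 -> new Bin 4
Total bins used = 4

4


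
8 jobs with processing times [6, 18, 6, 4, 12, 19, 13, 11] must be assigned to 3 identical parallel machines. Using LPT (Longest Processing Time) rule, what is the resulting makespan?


Sort jobs in decreasing order (LPT): [19, 18, 13, 12, 11, 6, 6, 4]
Assign each job to the least loaded machine:
  Machine 1: jobs [19, 6, 6], load = 31
  Machine 2: jobs [18, 11], load = 29
  Machine 3: jobs [13, 12, 4], load = 29
Makespan = max load = 31

31


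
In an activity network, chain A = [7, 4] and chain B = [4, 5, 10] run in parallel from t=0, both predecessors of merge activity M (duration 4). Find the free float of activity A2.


ES(A2) = sum of predecessors on chain A = 7
EF(A2) = ES + duration = 7 + 4 = 11
Successor of A2 is M. ES(M) = max(sum(A), sum(B)) = max(11, 19) = 19
Free float = ES(successor) - EF(current) = 19 - 11 = 8

8


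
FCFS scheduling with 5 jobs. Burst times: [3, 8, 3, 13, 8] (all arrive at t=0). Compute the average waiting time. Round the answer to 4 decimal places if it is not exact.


FCFS order (as given): [3, 8, 3, 13, 8]
Waiting times:
  Job 1: wait = 0
  Job 2: wait = 3
  Job 3: wait = 11
  Job 4: wait = 14
  Job 5: wait = 27
Sum of waiting times = 55
Average waiting time = 55/5 = 11.0

11.0


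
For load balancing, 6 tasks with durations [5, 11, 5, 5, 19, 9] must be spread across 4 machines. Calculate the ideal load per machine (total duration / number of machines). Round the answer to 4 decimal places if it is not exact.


Total processing time = 5 + 11 + 5 + 5 + 19 + 9 = 54
Number of machines = 4
Ideal balanced load = 54 / 4 = 13.5

13.5


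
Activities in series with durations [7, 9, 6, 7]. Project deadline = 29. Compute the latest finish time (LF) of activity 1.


LF(activity 1) = deadline - sum of successor durations
Successors: activities 2 through 4 with durations [9, 6, 7]
Sum of successor durations = 22
LF = 29 - 22 = 7

7


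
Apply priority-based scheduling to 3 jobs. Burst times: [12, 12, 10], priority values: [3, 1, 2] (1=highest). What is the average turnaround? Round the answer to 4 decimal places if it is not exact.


Sort by priority (ascending = highest first):
Order: [(1, 12), (2, 10), (3, 12)]
Completion times:
  Priority 1, burst=12, C=12
  Priority 2, burst=10, C=22
  Priority 3, burst=12, C=34
Average turnaround = 68/3 = 22.6667

22.6667


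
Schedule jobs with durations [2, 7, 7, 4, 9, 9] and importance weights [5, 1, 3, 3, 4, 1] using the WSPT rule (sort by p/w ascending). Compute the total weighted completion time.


Compute p/w ratios and sort ascending (WSPT): [(2, 5), (4, 3), (9, 4), (7, 3), (7, 1), (9, 1)]
Compute weighted completion times:
  Job (p=2,w=5): C=2, w*C=5*2=10
  Job (p=4,w=3): C=6, w*C=3*6=18
  Job (p=9,w=4): C=15, w*C=4*15=60
  Job (p=7,w=3): C=22, w*C=3*22=66
  Job (p=7,w=1): C=29, w*C=1*29=29
  Job (p=9,w=1): C=38, w*C=1*38=38
Total weighted completion time = 221

221


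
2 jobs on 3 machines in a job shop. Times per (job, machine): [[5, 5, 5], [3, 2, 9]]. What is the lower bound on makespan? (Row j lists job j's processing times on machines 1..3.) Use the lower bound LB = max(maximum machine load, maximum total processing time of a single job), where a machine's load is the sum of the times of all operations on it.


Machine loads:
  Machine 1: 5 + 3 = 8
  Machine 2: 5 + 2 = 7
  Machine 3: 5 + 9 = 14
Max machine load = 14
Job totals:
  Job 1: 15
  Job 2: 14
Max job total = 15
Lower bound = max(14, 15) = 15

15


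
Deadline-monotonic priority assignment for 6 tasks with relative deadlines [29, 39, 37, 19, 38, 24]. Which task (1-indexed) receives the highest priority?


Sort tasks by relative deadline (ascending):
  Task 4: deadline = 19
  Task 6: deadline = 24
  Task 1: deadline = 29
  Task 3: deadline = 37
  Task 5: deadline = 38
  Task 2: deadline = 39
Priority order (highest first): [4, 6, 1, 3, 5, 2]
Highest priority task = 4

4


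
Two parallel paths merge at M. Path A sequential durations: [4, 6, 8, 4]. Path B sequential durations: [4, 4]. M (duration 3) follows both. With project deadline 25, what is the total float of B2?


Forward pass: ES(B2) = sum of predecessors on chain B = 4
EF = ES + duration = 4 + 4 = 8
Backward pass: LF(M) = deadline = 25; LS(M) = 25 - 3 = 22
LF(B2) = LS(M) - sum(successors on chain B) = 22 - 0 = 22
LS = LF - duration = 22 - 4 = 18
Total float = LS - ES = 18 - 4 = 14

14


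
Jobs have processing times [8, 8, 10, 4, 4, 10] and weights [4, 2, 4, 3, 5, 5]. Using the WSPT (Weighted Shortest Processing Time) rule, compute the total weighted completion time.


Compute p/w ratios and sort ascending (WSPT): [(4, 5), (4, 3), (8, 4), (10, 5), (10, 4), (8, 2)]
Compute weighted completion times:
  Job (p=4,w=5): C=4, w*C=5*4=20
  Job (p=4,w=3): C=8, w*C=3*8=24
  Job (p=8,w=4): C=16, w*C=4*16=64
  Job (p=10,w=5): C=26, w*C=5*26=130
  Job (p=10,w=4): C=36, w*C=4*36=144
  Job (p=8,w=2): C=44, w*C=2*44=88
Total weighted completion time = 470

470


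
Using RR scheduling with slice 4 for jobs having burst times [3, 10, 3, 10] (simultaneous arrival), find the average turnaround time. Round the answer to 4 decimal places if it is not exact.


Time quantum = 4
Execution trace:
  J1 runs 3 units, time = 3
  J2 runs 4 units, time = 7
  J3 runs 3 units, time = 10
  J4 runs 4 units, time = 14
  J2 runs 4 units, time = 18
  J4 runs 4 units, time = 22
  J2 runs 2 units, time = 24
  J4 runs 2 units, time = 26
Finish times: [3, 24, 10, 26]
Average turnaround = 63/4 = 15.75

15.75


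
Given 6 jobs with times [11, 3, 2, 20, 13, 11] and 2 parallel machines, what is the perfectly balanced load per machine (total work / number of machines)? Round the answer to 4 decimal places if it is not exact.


Total processing time = 11 + 3 + 2 + 20 + 13 + 11 = 60
Number of machines = 2
Ideal balanced load = 60 / 2 = 30.0

30.0


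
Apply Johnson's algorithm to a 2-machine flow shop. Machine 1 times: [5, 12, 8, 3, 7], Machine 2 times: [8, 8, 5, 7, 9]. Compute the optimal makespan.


Apply Johnson's rule:
  Group 1 (a <= b): [(4, 3, 7), (1, 5, 8), (5, 7, 9)]
  Group 2 (a > b): [(2, 12, 8), (3, 8, 5)]
Optimal job order: [4, 1, 5, 2, 3]
Schedule:
  Job 4: M1 done at 3, M2 done at 10
  Job 1: M1 done at 8, M2 done at 18
  Job 5: M1 done at 15, M2 done at 27
  Job 2: M1 done at 27, M2 done at 35
  Job 3: M1 done at 35, M2 done at 40
Makespan = 40

40


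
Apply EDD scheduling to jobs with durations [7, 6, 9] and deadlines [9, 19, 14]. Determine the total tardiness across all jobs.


Sort by due date (EDD order): [(7, 9), (9, 14), (6, 19)]
Compute completion times and tardiness:
  Job 1: p=7, d=9, C=7, tardiness=max(0,7-9)=0
  Job 2: p=9, d=14, C=16, tardiness=max(0,16-14)=2
  Job 3: p=6, d=19, C=22, tardiness=max(0,22-19)=3
Total tardiness = 5

5


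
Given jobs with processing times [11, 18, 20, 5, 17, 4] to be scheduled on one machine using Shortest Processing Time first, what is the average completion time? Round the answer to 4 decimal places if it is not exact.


Sort jobs by processing time (SPT order): [4, 5, 11, 17, 18, 20]
Compute completion times sequentially:
  Job 1: processing = 4, completes at 4
  Job 2: processing = 5, completes at 9
  Job 3: processing = 11, completes at 20
  Job 4: processing = 17, completes at 37
  Job 5: processing = 18, completes at 55
  Job 6: processing = 20, completes at 75
Sum of completion times = 200
Average completion time = 200/6 = 33.3333

33.3333


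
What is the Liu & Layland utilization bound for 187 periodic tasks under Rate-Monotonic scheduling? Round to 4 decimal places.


Compute 2^(1/187) = 1.0037135476
Subtract 1: 1.0037135476 - 1 = 0.0037135476
Multiply by n: 187 * 0.0037135476 = 0.6944334012
Round to 4 dp: 0.6944

0.6944


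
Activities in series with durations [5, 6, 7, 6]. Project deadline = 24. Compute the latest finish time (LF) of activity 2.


LF(activity 2) = deadline - sum of successor durations
Successors: activities 3 through 4 with durations [7, 6]
Sum of successor durations = 13
LF = 24 - 13 = 11

11


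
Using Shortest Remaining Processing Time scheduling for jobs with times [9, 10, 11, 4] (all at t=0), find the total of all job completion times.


Since all jobs arrive at t=0, SRPT equals SPT ordering.
SPT order: [4, 9, 10, 11]
Completion times:
  Job 1: p=4, C=4
  Job 2: p=9, C=13
  Job 3: p=10, C=23
  Job 4: p=11, C=34
Total completion time = 4 + 13 + 23 + 34 = 74

74


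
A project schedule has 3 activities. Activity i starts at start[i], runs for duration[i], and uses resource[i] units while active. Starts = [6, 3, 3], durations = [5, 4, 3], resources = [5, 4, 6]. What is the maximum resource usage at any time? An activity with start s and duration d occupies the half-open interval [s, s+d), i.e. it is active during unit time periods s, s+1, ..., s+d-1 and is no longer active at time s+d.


Each activity i is active on [start_i, start_i + duration_i).
Compute total resource usage per time slot:
  t=0: active resources = [], total = 0
  t=1: active resources = [], total = 0
  t=2: active resources = [], total = 0
  t=3: active resources = [4, 6], total = 10
  t=4: active resources = [4, 6], total = 10
  t=5: active resources = [4, 6], total = 10
  t=6: active resources = [5, 4], total = 9
  t=7: active resources = [5], total = 5
  t=8: active resources = [5], total = 5
  t=9: active resources = [5], total = 5
  t=10: active resources = [5], total = 5
Peak resource demand = 10

10


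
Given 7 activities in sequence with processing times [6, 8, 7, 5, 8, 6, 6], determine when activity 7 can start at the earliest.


Activity 7 starts after activities 1 through 6 complete.
Predecessor durations: [6, 8, 7, 5, 8, 6]
ES = 6 + 8 + 7 + 5 + 8 + 6 = 40

40


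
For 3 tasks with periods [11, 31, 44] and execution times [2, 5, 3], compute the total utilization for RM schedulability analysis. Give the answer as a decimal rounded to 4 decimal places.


Compute individual utilizations (exact fractions):
  Task 1: C/T = 2/11 (approx. 0.1818)
  Task 2: C/T = 5/31 (approx. 0.1613)
  Task 3: C/T = 3/44 (approx. 0.0682)
Total utilization U = 2/11 + 5/31 + 3/44 = 51/124
Rounded to 4 decimal places: U = 0.4113
RM (Liu & Layland) bound for 3 tasks = 0.779763; compare with U = 51/124 (approx. 0.411290)
U <= bound, so schedulable by RM sufficient condition.

0.4113


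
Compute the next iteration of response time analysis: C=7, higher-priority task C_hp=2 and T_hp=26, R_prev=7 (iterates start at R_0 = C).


R_next = C + ceil(R_prev / T_hp) * C_hp
ceil(7 / 26) = ceil(0.2692) = 1
Interference = 1 * 2 = 2
R_next = 7 + 2 = 9

9


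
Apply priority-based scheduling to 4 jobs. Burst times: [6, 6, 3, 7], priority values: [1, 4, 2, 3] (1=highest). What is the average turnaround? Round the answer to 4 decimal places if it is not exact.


Sort by priority (ascending = highest first):
Order: [(1, 6), (2, 3), (3, 7), (4, 6)]
Completion times:
  Priority 1, burst=6, C=6
  Priority 2, burst=3, C=9
  Priority 3, burst=7, C=16
  Priority 4, burst=6, C=22
Average turnaround = 53/4 = 13.25

13.25


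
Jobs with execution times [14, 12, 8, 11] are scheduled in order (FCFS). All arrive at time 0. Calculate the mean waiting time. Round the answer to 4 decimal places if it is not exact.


FCFS order (as given): [14, 12, 8, 11]
Waiting times:
  Job 1: wait = 0
  Job 2: wait = 14
  Job 3: wait = 26
  Job 4: wait = 34
Sum of waiting times = 74
Average waiting time = 74/4 = 18.5

18.5


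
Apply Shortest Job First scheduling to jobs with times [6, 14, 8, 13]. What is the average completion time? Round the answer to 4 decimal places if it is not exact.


SJF order (ascending): [6, 8, 13, 14]
Completion times:
  Job 1: burst=6, C=6
  Job 2: burst=8, C=14
  Job 3: burst=13, C=27
  Job 4: burst=14, C=41
Average completion = 88/4 = 22.0

22.0


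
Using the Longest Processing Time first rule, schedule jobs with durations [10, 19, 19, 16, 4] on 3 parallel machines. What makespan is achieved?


Sort jobs in decreasing order (LPT): [19, 19, 16, 10, 4]
Assign each job to the least loaded machine:
  Machine 1: jobs [19, 4], load = 23
  Machine 2: jobs [19], load = 19
  Machine 3: jobs [16, 10], load = 26
Makespan = max load = 26

26


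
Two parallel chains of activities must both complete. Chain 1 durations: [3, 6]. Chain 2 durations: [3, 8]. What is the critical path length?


Path A total = 3 + 6 = 9
Path B total = 3 + 8 = 11
Critical path = longest path = max(9, 11) = 11

11


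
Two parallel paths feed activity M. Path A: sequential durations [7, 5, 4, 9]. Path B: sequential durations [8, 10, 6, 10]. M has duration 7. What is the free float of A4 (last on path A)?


ES(A4) = sum of predecessors on chain A = 16
EF(A4) = ES + duration = 16 + 9 = 25
Successor of A4 is M. ES(M) = max(sum(A), sum(B)) = max(25, 34) = 34
Free float = ES(successor) - EF(current) = 34 - 25 = 9

9


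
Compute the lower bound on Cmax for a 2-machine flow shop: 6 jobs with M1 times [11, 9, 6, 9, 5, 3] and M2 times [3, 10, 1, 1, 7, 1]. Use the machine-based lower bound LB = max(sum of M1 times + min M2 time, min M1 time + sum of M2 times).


LB1 = sum(M1 times) + min(M2 times) = 43 + 1 = 44
LB2 = min(M1 times) + sum(M2 times) = 3 + 23 = 26
Lower bound = max(LB1, LB2) = max(44, 26) = 44

44


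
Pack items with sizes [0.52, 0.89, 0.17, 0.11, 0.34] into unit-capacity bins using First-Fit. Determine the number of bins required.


Place items sequentially using First-Fit:
  Item 0.52 -> new Bin 1
  Item 0.89 -> new Bin 2
  Item 0.17 -> Bin 1 (now 0.69)
  Item 0.11 -> Bin 1 (now 0.8)
  Item 0.34 -> new Bin 3
Total bins used = 3

3


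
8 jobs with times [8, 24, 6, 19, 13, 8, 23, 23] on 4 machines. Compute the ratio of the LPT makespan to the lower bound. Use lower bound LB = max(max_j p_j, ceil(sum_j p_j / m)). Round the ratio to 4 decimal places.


LPT order: [24, 23, 23, 19, 13, 8, 8, 6]
Machine loads after assignment: [30, 31, 31, 32]
LPT makespan = 32
Lower bound = max(max_job, ceil(total/4)) = max(24, 31) = 31
Ratio = 32 / 31 = 1.0323

1.0323


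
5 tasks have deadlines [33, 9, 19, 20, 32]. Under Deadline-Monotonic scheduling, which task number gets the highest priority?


Sort tasks by relative deadline (ascending):
  Task 2: deadline = 9
  Task 3: deadline = 19
  Task 4: deadline = 20
  Task 5: deadline = 32
  Task 1: deadline = 33
Priority order (highest first): [2, 3, 4, 5, 1]
Highest priority task = 2

2


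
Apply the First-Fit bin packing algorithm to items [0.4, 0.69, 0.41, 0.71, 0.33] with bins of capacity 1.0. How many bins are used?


Place items sequentially using First-Fit:
  Item 0.4 -> new Bin 1
  Item 0.69 -> new Bin 2
  Item 0.41 -> Bin 1 (now 0.81)
  Item 0.71 -> new Bin 3
  Item 0.33 -> new Bin 4
Total bins used = 4

4


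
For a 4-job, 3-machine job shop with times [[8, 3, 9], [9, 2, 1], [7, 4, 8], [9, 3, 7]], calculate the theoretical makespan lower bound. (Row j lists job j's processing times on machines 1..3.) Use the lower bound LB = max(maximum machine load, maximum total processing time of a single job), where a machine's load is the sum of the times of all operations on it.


Machine loads:
  Machine 1: 8 + 9 + 7 + 9 = 33
  Machine 2: 3 + 2 + 4 + 3 = 12
  Machine 3: 9 + 1 + 8 + 7 = 25
Max machine load = 33
Job totals:
  Job 1: 20
  Job 2: 12
  Job 3: 19
  Job 4: 19
Max job total = 20
Lower bound = max(33, 20) = 33

33
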